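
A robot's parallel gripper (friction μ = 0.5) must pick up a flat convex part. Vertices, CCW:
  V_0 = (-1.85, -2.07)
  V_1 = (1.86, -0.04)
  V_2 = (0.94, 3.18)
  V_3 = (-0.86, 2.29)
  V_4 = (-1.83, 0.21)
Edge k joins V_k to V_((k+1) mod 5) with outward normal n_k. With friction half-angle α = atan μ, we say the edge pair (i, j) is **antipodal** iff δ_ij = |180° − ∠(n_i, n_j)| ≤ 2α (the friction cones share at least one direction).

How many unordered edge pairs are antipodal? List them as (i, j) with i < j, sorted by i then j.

count = 4; pairs: (0,2), (0,3), (1,3), (1,4)

α = atan 0.5 = 26.57°;  2α = 53.13°
n_0 = (+0.4800, -0.8773)
n_1 = (+0.9615, +0.2747)
n_2 = (-0.4432, +0.8964)
n_3 = (-0.9063, +0.4226)
n_4 = (-1.0000, +0.0088)
  (0,1): δ = 102.74°  ·
  (0,2): δ = 2.38°  ✓
  (0,3): δ = 36.31°  ✓
  (0,4): δ = 60.81°  ·
  (1,2): δ = 79.64°  ·
  (1,3): δ = 40.95°  ✓
  (1,4): δ = 16.45°  ✓
  (2,3): δ = 141.31°  ·
  (2,4): δ = 116.81°  ·
  (3,4): δ = 155.50°  ·
antipodal pairs: 4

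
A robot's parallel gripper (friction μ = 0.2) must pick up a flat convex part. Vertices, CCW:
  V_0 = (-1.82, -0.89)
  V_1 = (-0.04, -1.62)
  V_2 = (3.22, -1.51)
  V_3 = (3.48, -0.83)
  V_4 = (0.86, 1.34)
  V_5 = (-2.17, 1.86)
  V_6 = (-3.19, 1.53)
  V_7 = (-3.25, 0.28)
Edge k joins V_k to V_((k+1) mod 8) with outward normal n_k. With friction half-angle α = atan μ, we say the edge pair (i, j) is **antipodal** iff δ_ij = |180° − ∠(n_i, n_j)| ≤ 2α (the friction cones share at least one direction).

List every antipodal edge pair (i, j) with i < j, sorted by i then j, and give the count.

α = atan 0.2 = 11.31°;  2α = 22.62°
n_0 = (-0.3794, -0.9252)
n_1 = (+0.0337, -0.9994)
n_2 = (+0.9341, -0.3571)
n_3 = (+0.6379, +0.7701)
n_4 = (+0.1691, +0.9856)
n_5 = (-0.3078, +0.9514)
n_6 = (-0.9988, +0.0479)
n_7 = (-0.6332, -0.7740)
  (0,1): δ = 155.77°  ·
  (0,2): δ = 88.63°  ·
  (0,3): δ = 17.33°  ✓
  (0,4): δ = 12.56°  ✓
  (0,5): δ = 40.23°  ·
  (0,6): δ = 109.55°  ·
  (0,7): δ = 163.01°  ·
  (1,2): δ = 112.86°  ·
  (1,3): δ = 41.57°  ·
  (1,4): δ = 11.67°  ✓
  (1,5): δ = 16.00°  ✓
  (1,6): δ = 85.32°  ·
  (1,7): δ = 138.78°  ·
  (2,3): δ = 108.71°  ·
  (2,4): δ = 78.81°  ·
  (2,5): δ = 51.15°  ·
  (2,6): δ = 18.18°  ✓
  (2,7): δ = 71.64°  ·
  (3,4): δ = 150.11°  ·
  (3,5): δ = 122.44°  ·
  (3,6): δ = 53.12°  ·
  (3,7): δ = 0.34°  ✓
  (4,5): δ = 152.33°  ·
  (4,6): δ = 83.01°  ·
  (4,7): δ = 29.55°  ·
  (5,6): δ = 110.68°  ·
  (5,7): δ = 57.22°  ·
  (6,7): δ = 126.54°  ·
antipodal pairs: 6

count = 6; pairs: (0,3), (0,4), (1,4), (1,5), (2,6), (3,7)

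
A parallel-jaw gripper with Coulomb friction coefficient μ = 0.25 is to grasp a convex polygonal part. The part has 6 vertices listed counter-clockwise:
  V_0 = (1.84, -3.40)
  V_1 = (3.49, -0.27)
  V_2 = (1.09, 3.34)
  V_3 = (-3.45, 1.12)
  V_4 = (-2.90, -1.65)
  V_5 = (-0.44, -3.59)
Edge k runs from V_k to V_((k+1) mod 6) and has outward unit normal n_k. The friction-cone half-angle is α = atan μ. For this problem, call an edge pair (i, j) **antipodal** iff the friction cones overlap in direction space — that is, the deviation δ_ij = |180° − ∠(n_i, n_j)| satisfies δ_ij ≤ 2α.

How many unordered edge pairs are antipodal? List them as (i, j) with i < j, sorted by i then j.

count = 3; pairs: (1,3), (1,4), (2,5)

α = atan 0.25 = 14.04°;  2α = 28.07°
n_0 = (+0.8846, -0.4663)
n_1 = (+0.8328, +0.5536)
n_2 = (-0.4393, +0.8983)
n_3 = (-0.9809, -0.1948)
n_4 = (-0.6192, -0.7852)
n_5 = (+0.0830, -0.9965)
  (0,1): δ = 118.59°  ·
  (0,2): δ = 36.15°  ·
  (0,3): δ = 39.03°  ·
  (0,4): δ = 79.54°  ·
  (0,5): δ = 122.56°  ·
  (1,2): δ = 97.56°  ·
  (1,3): δ = 22.39°  ✓
  (1,4): δ = 18.12°  ✓
  (1,5): δ = 61.15°  ·
  (2,3): δ = 104.83°  ·
  (2,4): δ = 64.32°  ·
  (2,5): δ = 21.29°  ✓
  (3,4): δ = 139.49°  ·
  (3,5): δ = 96.47°  ·
  (4,5): δ = 136.98°  ·
antipodal pairs: 3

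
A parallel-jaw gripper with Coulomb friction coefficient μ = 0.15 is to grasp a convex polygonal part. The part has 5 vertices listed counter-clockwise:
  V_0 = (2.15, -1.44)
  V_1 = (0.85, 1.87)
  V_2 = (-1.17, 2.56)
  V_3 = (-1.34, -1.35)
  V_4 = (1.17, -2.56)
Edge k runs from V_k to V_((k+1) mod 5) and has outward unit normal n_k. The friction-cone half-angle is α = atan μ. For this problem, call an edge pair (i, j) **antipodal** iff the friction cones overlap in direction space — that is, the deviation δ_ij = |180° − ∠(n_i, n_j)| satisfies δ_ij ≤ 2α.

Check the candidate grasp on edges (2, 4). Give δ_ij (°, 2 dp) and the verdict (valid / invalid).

δ = 38.70°, invalid

α = atan 0.15 = 8.53°;  2α = 17.06°
edge 2: e_2 = (-0.17, -3.91);  n_2 = (-0.9991, +0.0434)
edge 4: e_4 = (+0.98, +1.12);  n_4 = (+0.7526, -0.6585)
∠(n_2, n_4) = 141.30°
δ = |180° − 141.30°| = 38.70°
38.70° > 2α = 17.06°  →  invalid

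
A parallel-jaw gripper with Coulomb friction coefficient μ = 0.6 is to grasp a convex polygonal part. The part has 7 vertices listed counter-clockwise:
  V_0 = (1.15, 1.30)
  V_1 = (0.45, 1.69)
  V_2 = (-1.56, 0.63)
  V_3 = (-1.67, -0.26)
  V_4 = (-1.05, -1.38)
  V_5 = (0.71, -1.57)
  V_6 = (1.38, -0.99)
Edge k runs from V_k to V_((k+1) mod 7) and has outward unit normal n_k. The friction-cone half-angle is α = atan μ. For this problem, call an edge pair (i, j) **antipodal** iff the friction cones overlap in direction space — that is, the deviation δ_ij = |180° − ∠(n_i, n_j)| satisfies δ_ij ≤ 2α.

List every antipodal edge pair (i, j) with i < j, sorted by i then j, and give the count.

count = 7; pairs: (0,3), (0,4), (1,4), (1,5), (2,5), (2,6), (3,6)

α = atan 0.6 = 30.96°;  2α = 61.93°
n_0 = (+0.4867, +0.8736)
n_1 = (-0.4665, +0.8845)
n_2 = (-0.9924, +0.1227)
n_3 = (-0.8749, -0.4843)
n_4 = (-0.1073, -0.9942)
n_5 = (+0.6545, -0.7561)
n_6 = (+0.9950, +0.0999)
  (0,1): δ = 123.07°  ·
  (0,2): δ = 67.92°  ·
  (0,3): δ = 31.91°  ✓
  (0,4): δ = 22.96°  ✓
  (0,5): δ = 70.01°  ·
  (0,6): δ = 124.86°  ·
  (1,2): δ = 124.85°  ·
  (1,3): δ = 88.84°  ·
  (1,4): δ = 33.97°  ✓
  (1,5): δ = 13.08°  ✓
  (1,6): δ = 67.93°  ·
  (2,3): δ = 143.99°  ·
  (2,4): δ = 89.12°  ·
  (2,5): δ = 42.07°  ✓
  (2,6): δ = 12.78°  ✓
  (3,4): δ = 125.13°  ·
  (3,5): δ = 78.09°  ·
  (3,6): δ = 23.23°  ✓
  (4,5): δ = 132.96°  ·
  (4,6): δ = 78.10°  ·
  (5,6): δ = 125.15°  ·
antipodal pairs: 7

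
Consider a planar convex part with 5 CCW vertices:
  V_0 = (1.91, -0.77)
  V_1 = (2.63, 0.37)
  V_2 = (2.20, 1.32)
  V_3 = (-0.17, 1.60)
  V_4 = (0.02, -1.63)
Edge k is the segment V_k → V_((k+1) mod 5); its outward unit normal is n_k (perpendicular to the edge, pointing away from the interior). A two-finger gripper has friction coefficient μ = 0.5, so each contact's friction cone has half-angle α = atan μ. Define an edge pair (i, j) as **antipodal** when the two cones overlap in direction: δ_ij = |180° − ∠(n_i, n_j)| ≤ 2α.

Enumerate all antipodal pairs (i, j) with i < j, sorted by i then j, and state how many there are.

count = 3; pairs: (0,3), (1,3), (2,4)

α = atan 0.5 = 26.57°;  2α = 53.13°
n_0 = (+0.8455, -0.5340)
n_1 = (+0.9110, +0.4124)
n_2 = (+0.1173, +0.9931)
n_3 = (-0.9983, -0.0587)
n_4 = (+0.4142, -0.9102)
  (0,1): δ = 123.37°  ·
  (0,2): δ = 64.46°  ·
  (0,3): δ = 35.64°  ✓
  (0,4): δ = 146.74°  ·
  (1,2): δ = 121.09°  ·
  (1,3): δ = 20.99°  ✓
  (1,4): δ = 90.11°  ·
  (2,3): δ = 79.90°  ·
  (2,4): δ = 31.20°  ✓
  (3,4): δ = 68.90°  ·
antipodal pairs: 3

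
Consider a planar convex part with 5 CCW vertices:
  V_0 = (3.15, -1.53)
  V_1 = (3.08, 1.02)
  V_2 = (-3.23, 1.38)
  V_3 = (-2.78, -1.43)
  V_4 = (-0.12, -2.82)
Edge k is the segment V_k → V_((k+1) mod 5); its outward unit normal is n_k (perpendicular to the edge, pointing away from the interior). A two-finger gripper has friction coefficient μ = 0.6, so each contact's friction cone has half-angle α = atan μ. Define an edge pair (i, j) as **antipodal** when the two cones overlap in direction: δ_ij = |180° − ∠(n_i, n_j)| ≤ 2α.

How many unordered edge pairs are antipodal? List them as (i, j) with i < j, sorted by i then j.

count = 4; pairs: (0,2), (0,3), (1,3), (1,4)

α = atan 0.6 = 30.96°;  2α = 61.93°
n_0 = (+0.9996, +0.0274)
n_1 = (+0.0570, +0.9984)
n_2 = (-0.9874, -0.1581)
n_3 = (-0.4631, -0.8863)
n_4 = (+0.3670, -0.9302)
  (0,1): δ = 94.84°  ·
  (0,2): δ = 7.53°  ✓
  (0,3): δ = 60.84°  ✓
  (0,4): δ = 109.96°  ·
  (1,2): δ = 77.64°  ·
  (1,3): δ = 24.32°  ✓
  (1,4): δ = 24.79°  ✓
  (2,3): δ = 126.69°  ·
  (2,4): δ = 77.57°  ·
  (3,4): δ = 130.88°  ·
antipodal pairs: 4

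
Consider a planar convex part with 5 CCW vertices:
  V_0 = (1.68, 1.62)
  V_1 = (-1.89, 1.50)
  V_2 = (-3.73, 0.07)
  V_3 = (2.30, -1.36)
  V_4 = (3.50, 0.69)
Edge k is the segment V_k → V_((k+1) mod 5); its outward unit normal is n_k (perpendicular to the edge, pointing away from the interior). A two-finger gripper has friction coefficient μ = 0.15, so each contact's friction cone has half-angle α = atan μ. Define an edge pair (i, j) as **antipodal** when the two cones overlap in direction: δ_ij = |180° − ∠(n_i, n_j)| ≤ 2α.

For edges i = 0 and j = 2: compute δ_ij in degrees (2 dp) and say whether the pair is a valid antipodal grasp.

δ = 15.27°, valid

α = atan 0.15 = 8.53°;  2α = 17.06°
edge 0: e_0 = (-3.57, -0.12);  n_0 = (-0.0336, +0.9994)
edge 2: e_2 = (+6.03, -1.43);  n_2 = (-0.2307, -0.9730)
∠(n_0, n_2) = 164.73°
δ = |180° − 164.73°| = 15.27°
15.27° ≤ 2α = 17.06°  →  valid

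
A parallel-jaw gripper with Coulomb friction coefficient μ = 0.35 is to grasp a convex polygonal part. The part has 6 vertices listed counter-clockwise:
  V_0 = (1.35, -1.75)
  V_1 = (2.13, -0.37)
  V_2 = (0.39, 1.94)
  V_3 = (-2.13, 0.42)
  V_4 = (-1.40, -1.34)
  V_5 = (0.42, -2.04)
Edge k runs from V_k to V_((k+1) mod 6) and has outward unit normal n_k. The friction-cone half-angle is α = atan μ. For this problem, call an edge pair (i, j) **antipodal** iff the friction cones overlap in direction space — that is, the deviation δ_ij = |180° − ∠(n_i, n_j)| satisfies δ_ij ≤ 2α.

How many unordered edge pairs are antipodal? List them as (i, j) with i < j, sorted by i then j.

count = 4; pairs: (0,2), (1,3), (1,4), (2,5)

α = atan 0.35 = 19.29°;  2α = 38.58°
n_0 = (+0.8706, -0.4921)
n_1 = (+0.7988, +0.6017)
n_2 = (-0.5165, +0.8563)
n_3 = (-0.9237, -0.3831)
n_4 = (-0.3590, -0.9333)
n_5 = (+0.2977, -0.9547)
  (0,1): δ = 113.54°  ·
  (0,2): δ = 29.43°  ✓
  (0,3): δ = 52.00°  ·
  (0,4): δ = 98.44°  ·
  (0,5): δ = 136.79°  ·
  (1,2): δ = 95.89°  ·
  (1,3): δ = 14.46°  ✓
  (1,4): δ = 31.97°  ✓
  (1,5): δ = 70.33°  ·
  (2,3): δ = 98.57°  ·
  (2,4): δ = 52.13°  ·
  (2,5): δ = 13.78°  ✓
  (3,4): δ = 133.56°  ·
  (3,5): δ = 95.21°  ·
  (4,5): δ = 141.64°  ·
antipodal pairs: 4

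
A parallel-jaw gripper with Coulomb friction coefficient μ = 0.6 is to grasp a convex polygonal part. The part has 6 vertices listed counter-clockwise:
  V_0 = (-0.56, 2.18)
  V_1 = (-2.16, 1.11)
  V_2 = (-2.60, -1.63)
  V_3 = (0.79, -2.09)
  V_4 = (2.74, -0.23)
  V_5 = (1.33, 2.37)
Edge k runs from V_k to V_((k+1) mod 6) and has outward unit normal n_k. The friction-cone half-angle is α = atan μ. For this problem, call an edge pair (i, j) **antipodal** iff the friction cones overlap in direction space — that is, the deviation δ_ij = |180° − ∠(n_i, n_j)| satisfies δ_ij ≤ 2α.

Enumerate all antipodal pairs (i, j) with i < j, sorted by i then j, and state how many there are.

count = 7; pairs: (0,2), (0,3), (1,3), (1,4), (2,4), (2,5), (3,5)

α = atan 0.6 = 30.96°;  2α = 61.93°
n_0 = (-0.5559, +0.8313)
n_1 = (-0.9874, +0.1586)
n_2 = (-0.1345, -0.9909)
n_3 = (+0.6902, -0.7236)
n_4 = (+0.8791, +0.4767)
n_5 = (-0.1000, +0.9950)
  (0,1): δ = 132.90°  ·
  (0,2): δ = 41.50°  ✓
  (0,3): δ = 9.87°  ✓
  (0,4): δ = 84.70°  ·
  (0,5): δ = 151.97°  ·
  (1,2): δ = 88.60°  ·
  (1,3): δ = 37.23°  ✓
  (1,4): δ = 37.59°  ✓
  (1,5): δ = 104.86°  ·
  (2,3): δ = 128.63°  ·
  (2,4): δ = 53.80°  ✓
  (2,5): δ = 13.47°  ✓
  (3,4): δ = 105.18°  ·
  (3,5): δ = 37.91°  ✓
  (4,5): δ = 112.73°  ·
antipodal pairs: 7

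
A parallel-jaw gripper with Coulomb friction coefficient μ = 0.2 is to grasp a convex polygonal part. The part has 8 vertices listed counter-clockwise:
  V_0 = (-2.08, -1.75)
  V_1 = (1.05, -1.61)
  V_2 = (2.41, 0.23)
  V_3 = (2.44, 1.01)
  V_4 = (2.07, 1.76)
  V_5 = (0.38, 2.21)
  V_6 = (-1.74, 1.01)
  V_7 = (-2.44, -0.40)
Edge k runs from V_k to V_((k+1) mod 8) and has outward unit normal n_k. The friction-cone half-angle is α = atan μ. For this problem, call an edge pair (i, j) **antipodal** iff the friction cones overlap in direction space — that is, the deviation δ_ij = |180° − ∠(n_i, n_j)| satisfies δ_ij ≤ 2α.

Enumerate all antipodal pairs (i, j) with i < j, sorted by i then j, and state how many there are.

α = atan 0.2 = 11.31°;  2α = 22.62°
n_0 = (+0.0447, -0.9990)
n_1 = (+0.8042, -0.5944)
n_2 = (+0.9993, -0.0384)
n_3 = (+0.8968, +0.4424)
n_4 = (+0.2573, +0.9663)
n_5 = (-0.4926, +0.8703)
n_6 = (-0.8957, +0.4447)
n_7 = (-0.9662, -0.2577)
  (0,1): δ = 129.03°  ·
  (0,2): δ = 94.76°  ·
  (0,3): δ = 66.30°  ·
  (0,4): δ = 17.47°  ✓
  (0,5): δ = 26.95°  ·
  (0,6): δ = 61.04°  ·
  (0,7): δ = 102.37°  ·
  (1,2): δ = 145.73°  ·
  (1,3): δ = 117.27°  ·
  (1,4): δ = 68.44°  ·
  (1,5): δ = 24.02°  ·
  (1,6): δ = 10.07°  ✓
  (1,7): δ = 51.40°  ·
  (2,3): δ = 151.54°  ·
  (2,4): δ = 102.71°  ·
  (2,5): δ = 58.29°  ·
  (2,6): δ = 24.20°  ·
  (2,7): δ = 17.13°  ✓
  (3,4): δ = 131.17°  ·
  (3,5): δ = 86.75°  ·
  (3,6): δ = 52.66°  ·
  (3,7): δ = 11.33°  ✓
  (4,5): δ = 135.58°  ·
  (4,6): δ = 101.49°  ·
  (4,7): δ = 60.16°  ·
  (5,6): δ = 145.91°  ·
  (5,7): δ = 104.58°  ·
  (6,7): δ = 138.67°  ·
antipodal pairs: 4

count = 4; pairs: (0,4), (1,6), (2,7), (3,7)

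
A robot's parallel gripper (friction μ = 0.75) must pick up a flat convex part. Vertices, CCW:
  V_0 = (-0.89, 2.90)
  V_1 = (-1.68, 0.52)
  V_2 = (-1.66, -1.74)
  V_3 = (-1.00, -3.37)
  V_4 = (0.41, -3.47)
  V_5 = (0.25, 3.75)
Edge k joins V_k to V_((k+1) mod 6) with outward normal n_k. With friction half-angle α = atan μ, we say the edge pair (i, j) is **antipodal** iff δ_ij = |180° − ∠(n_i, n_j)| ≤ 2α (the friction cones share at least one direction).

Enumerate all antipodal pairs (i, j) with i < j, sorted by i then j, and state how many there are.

α = atan 0.75 = 36.87°;  2α = 73.74°
n_0 = (-0.9491, +0.3150)
n_1 = (-1.0000, -0.0088)
n_2 = (-0.9269, -0.3753)
n_3 = (-0.0707, -0.9975)
n_4 = (+0.9998, +0.0222)
n_5 = (-0.5977, +0.8017)
  (0,1): δ = 161.13°  ·
  (0,2): δ = 139.59°  ·
  (0,3): δ = 75.69°  ·
  (0,4): δ = 19.63°  ✓
  (0,5): δ = 145.07°  ·
  (1,2): δ = 158.46°  ·
  (1,3): δ = 94.56°  ·
  (1,4): δ = 0.76°  ✓
  (1,5): δ = 126.20°  ·
  (2,3): δ = 116.10°  ·
  (2,4): δ = 20.77°  ✓
  (2,5): δ = 104.67°  ·
  (3,4): δ = 84.67°  ·
  (3,5): δ = 40.77°  ✓
  (4,5): δ = 54.56°  ✓
antipodal pairs: 5

count = 5; pairs: (0,4), (1,4), (2,4), (3,5), (4,5)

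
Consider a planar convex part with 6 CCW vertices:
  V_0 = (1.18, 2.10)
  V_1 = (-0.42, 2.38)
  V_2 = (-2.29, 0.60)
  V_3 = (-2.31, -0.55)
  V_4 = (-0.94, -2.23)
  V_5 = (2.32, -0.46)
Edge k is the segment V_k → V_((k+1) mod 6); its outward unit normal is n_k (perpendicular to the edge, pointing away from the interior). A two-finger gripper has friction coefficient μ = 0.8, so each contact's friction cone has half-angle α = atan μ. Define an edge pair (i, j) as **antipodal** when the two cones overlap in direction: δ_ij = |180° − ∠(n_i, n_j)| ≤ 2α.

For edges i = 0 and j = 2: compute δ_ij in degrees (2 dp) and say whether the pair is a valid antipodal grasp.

α = atan 0.8 = 38.66°;  2α = 77.32°
edge 0: e_0 = (-1.60, +0.28);  n_0 = (+0.1724, +0.9850)
edge 2: e_2 = (-0.02, -1.15);  n_2 = (-0.9998, +0.0174)
∠(n_0, n_2) = 98.93°
δ = |180° − 98.93°| = 81.07°
81.07° > 2α = 77.32°  →  invalid

δ = 81.07°, invalid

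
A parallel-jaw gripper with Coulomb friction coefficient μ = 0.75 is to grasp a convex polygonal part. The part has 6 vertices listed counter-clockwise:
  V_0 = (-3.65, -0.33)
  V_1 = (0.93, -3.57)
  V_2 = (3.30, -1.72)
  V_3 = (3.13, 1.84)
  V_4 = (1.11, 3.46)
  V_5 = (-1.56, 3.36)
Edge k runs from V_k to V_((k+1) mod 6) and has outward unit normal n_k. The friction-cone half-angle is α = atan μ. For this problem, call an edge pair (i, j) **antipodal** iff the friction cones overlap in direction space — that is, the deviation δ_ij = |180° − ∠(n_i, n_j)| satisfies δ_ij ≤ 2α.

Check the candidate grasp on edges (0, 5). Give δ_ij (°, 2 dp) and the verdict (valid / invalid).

δ = 95.75°, invalid

α = atan 0.75 = 36.87°;  2α = 73.74°
edge 0: e_0 = (+4.58, -3.24);  n_0 = (-0.5775, -0.8164)
edge 5: e_5 = (-2.09, -3.69);  n_5 = (-0.8701, +0.4928)
∠(n_0, n_5) = 84.25°
δ = |180° − 84.25°| = 95.75°
95.75° > 2α = 73.74°  →  invalid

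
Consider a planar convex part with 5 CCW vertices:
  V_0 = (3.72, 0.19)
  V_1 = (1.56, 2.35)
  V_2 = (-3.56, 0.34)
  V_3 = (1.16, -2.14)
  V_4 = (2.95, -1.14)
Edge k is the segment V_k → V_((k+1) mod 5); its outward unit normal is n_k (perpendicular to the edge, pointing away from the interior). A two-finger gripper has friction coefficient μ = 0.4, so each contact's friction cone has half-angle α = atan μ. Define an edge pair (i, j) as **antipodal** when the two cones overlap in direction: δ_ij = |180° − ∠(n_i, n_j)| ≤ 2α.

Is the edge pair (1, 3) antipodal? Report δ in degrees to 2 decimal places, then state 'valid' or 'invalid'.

δ = 7.76°, valid

α = atan 0.4 = 21.80°;  2α = 43.60°
edge 1: e_1 = (-5.12, -2.01);  n_1 = (-0.3654, +0.9308)
edge 3: e_3 = (+1.79, +1.00);  n_3 = (+0.4877, -0.8730)
∠(n_1, n_3) = 172.24°
δ = |180° − 172.24°| = 7.76°
7.76° ≤ 2α = 43.60°  →  valid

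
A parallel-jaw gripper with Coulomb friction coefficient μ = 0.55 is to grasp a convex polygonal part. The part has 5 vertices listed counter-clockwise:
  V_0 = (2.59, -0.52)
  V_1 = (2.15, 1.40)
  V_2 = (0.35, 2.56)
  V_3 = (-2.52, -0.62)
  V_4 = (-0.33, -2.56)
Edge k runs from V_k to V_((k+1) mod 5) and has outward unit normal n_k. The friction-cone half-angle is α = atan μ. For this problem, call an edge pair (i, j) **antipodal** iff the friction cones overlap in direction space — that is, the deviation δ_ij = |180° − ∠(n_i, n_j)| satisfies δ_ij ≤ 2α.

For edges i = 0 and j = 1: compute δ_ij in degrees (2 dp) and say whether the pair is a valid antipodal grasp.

α = atan 0.55 = 28.81°;  2α = 57.62°
edge 0: e_0 = (-0.44, +1.92);  n_0 = (+0.9747, +0.2234)
edge 1: e_1 = (-1.80, +1.16);  n_1 = (+0.5417, +0.8406)
∠(n_0, n_1) = 44.29°
δ = |180° − 44.29°| = 135.71°
135.71° > 2α = 57.62°  →  invalid

δ = 135.71°, invalid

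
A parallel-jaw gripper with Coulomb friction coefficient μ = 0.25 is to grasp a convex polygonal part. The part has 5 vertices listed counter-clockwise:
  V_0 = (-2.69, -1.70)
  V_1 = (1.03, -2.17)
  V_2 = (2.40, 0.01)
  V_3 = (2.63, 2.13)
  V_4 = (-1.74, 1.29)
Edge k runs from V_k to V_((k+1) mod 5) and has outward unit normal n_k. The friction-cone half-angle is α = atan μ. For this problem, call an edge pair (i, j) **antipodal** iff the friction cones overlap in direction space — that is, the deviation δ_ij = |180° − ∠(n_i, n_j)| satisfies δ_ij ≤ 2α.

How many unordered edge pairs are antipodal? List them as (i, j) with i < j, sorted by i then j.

α = atan 0.25 = 14.04°;  2α = 28.07°
n_0 = (-0.1253, -0.9921)
n_1 = (+0.8467, -0.5321)
n_2 = (+0.9942, -0.1079)
n_3 = (-0.1888, +0.9820)
n_4 = (-0.9531, +0.3028)
  (0,1): δ = 114.95°  ·
  (0,2): δ = 88.99°  ·
  (0,3): δ = 18.08°  ✓
  (0,4): δ = 79.57°  ·
  (1,2): δ = 154.04°  ·
  (1,3): δ = 46.97°  ·
  (1,4): δ = 14.52°  ✓
  (2,3): δ = 72.93°  ·
  (2,4): δ = 11.43°  ✓
  (3,4): δ = 118.51°  ·
antipodal pairs: 3

count = 3; pairs: (0,3), (1,4), (2,4)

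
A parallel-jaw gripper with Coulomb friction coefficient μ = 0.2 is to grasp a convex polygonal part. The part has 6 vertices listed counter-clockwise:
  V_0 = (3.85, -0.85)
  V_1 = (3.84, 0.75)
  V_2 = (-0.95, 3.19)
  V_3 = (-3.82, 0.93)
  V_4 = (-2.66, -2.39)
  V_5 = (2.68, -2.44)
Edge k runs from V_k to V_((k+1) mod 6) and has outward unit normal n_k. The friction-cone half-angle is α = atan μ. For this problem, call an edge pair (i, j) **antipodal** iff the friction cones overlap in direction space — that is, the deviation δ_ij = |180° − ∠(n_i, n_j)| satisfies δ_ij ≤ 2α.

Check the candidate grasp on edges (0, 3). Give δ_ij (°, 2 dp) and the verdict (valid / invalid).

δ = 18.90°, valid

α = atan 0.2 = 11.31°;  2α = 22.62°
edge 0: e_0 = (-0.01, +1.60);  n_0 = (+1.0000, +0.0062)
edge 3: e_3 = (+1.16, -3.32);  n_3 = (-0.9440, -0.3298)
∠(n_0, n_3) = 161.10°
δ = |180° − 161.10°| = 18.90°
18.90° ≤ 2α = 22.62°  →  valid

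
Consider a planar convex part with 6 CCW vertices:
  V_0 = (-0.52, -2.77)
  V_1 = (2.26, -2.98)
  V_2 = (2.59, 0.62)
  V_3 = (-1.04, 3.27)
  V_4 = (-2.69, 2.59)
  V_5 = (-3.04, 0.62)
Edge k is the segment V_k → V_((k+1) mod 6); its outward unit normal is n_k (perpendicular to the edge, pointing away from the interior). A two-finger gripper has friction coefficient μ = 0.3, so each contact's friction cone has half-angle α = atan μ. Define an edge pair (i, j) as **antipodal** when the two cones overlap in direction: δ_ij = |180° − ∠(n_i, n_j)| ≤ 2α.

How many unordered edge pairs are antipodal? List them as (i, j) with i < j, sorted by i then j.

count = 4; pairs: (0,2), (0,3), (1,4), (2,5)

α = atan 0.3 = 16.70°;  2α = 33.40°
n_0 = (-0.0753, -0.9972)
n_1 = (+0.9958, -0.0913)
n_2 = (+0.5896, +0.8077)
n_3 = (-0.3810, +0.9246)
n_4 = (-0.9846, +0.1749)
n_5 = (-0.8025, -0.5966)
  (0,1): δ = 90.92°  ·
  (0,2): δ = 31.81°  ✓
  (0,3): δ = 26.72°  ✓
  (0,4): δ = 84.25°  ·
  (0,5): δ = 130.95°  ·
  (1,2): δ = 120.89°  ·
  (1,3): δ = 62.36°  ·
  (1,4): δ = 4.84°  ✓
  (1,5): δ = 41.86°  ·
  (2,3): δ = 121.47°  ·
  (2,4): δ = 63.94°  ·
  (2,5): δ = 17.24°  ✓
  (3,4): δ = 122.47°  ·
  (3,5): δ = 75.77°  ·
  (4,5): δ = 133.30°  ·
antipodal pairs: 4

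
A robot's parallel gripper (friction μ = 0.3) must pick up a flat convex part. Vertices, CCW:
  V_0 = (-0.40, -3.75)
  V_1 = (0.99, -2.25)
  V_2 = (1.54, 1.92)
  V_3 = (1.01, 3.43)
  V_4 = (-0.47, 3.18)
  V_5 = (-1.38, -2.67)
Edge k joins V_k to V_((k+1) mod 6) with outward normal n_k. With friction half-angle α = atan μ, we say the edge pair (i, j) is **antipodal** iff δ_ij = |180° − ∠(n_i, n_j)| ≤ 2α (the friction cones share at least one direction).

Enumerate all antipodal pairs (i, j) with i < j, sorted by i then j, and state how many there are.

count = 3; pairs: (1,4), (2,4), (2,5)

α = atan 0.3 = 16.70°;  2α = 33.40°
n_0 = (+0.7335, -0.6797)
n_1 = (+0.9914, -0.1308)
n_2 = (+0.9436, +0.3312)
n_3 = (-0.1666, +0.9860)
n_4 = (-0.9881, +0.1537)
n_5 = (-0.7406, -0.6720)
  (0,1): δ = 144.69°  ·
  (0,2): δ = 117.84°  ·
  (0,3): δ = 37.59°  ·
  (0,4): δ = 33.98°  ·
  (0,5): δ = 85.04°  ·
  (1,2): δ = 153.15°  ·
  (1,3): δ = 72.90°  ·
  (1,4): δ = 1.33°  ✓
  (1,5): δ = 49.73°  ·
  (2,3): δ = 99.75°  ·
  (2,4): δ = 28.18°  ✓
  (2,5): δ = 22.88°  ✓
  (3,4): δ = 108.43°  ·
  (3,5): δ = 57.37°  ·
  (4,5): δ = 128.94°  ·
antipodal pairs: 3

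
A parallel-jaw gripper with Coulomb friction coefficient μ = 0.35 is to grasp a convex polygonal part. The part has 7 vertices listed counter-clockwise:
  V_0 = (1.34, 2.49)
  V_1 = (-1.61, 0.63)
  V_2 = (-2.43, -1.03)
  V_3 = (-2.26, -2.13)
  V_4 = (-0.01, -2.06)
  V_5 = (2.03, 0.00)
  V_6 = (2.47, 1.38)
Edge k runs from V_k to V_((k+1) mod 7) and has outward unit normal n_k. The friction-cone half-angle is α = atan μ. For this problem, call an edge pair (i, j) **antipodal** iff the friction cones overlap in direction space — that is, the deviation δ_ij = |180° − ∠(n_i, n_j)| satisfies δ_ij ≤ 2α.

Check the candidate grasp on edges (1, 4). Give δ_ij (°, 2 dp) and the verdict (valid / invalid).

δ = 18.43°, valid

α = atan 0.35 = 19.29°;  2α = 38.58°
edge 1: e_1 = (-0.82, -1.66);  n_1 = (-0.8966, +0.4429)
edge 4: e_4 = (+2.04, +2.06);  n_4 = (+0.7105, -0.7036)
∠(n_1, n_4) = 161.57°
δ = |180° − 161.57°| = 18.43°
18.43° ≤ 2α = 38.58°  →  valid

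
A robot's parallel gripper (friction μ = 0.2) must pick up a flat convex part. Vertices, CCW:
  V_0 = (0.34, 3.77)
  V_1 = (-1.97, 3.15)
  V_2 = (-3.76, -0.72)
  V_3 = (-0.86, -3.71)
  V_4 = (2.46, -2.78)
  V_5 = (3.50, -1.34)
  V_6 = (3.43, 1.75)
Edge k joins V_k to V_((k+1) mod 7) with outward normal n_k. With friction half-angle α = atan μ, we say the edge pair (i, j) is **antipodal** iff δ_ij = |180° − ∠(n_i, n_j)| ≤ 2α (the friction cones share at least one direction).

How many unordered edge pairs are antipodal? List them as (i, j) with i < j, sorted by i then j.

α = atan 0.2 = 11.31°;  2α = 22.62°
n_0 = (-0.2592, +0.9658)
n_1 = (-0.9076, +0.4198)
n_2 = (-0.7178, -0.6962)
n_3 = (+0.2697, -0.9629)
n_4 = (+0.8107, -0.5855)
n_5 = (+0.9997, +0.0226)
n_6 = (+0.5472, +0.8370)
  (0,1): δ = 129.85°  ·
  (0,2): δ = 60.90°  ·
  (0,3): δ = 0.62°  ✓
  (0,4): δ = 39.14°  ·
  (0,5): δ = 76.27°  ·
  (0,6): δ = 131.80°  ·
  (1,2): δ = 111.05°  ·
  (1,3): δ = 49.53°  ·
  (1,4): δ = 11.02°  ✓
  (1,5): δ = 26.12°  ·
  (1,6): δ = 81.65°  ·
  (2,3): δ = 118.48°  ·
  (2,4): δ = 79.96°  ·
  (2,5): δ = 42.83°  ·
  (2,6): δ = 12.70°  ✓
  (3,4): δ = 141.49°  ·
  (3,5): δ = 104.35°  ·
  (3,6): δ = 48.82°  ·
  (4,5): δ = 142.86°  ·
  (4,6): δ = 87.34°  ·
  (5,6): δ = 124.47°  ·
antipodal pairs: 3

count = 3; pairs: (0,3), (1,4), (2,6)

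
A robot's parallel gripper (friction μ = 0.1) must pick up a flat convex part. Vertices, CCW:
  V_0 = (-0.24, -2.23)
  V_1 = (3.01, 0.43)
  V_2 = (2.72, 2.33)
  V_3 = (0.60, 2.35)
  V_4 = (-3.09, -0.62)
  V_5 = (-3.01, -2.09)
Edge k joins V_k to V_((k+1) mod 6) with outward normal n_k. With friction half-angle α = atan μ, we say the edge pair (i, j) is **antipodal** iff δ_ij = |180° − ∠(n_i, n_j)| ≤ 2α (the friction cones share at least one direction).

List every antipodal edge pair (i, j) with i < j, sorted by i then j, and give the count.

count = 3; pairs: (0,3), (1,4), (2,5)

α = atan 0.1 = 5.71°;  2α = 11.42°
n_0 = (+0.6334, -0.7739)
n_1 = (+0.9886, +0.1509)
n_2 = (+0.0094, +1.0000)
n_3 = (-0.6270, +0.7790)
n_4 = (-0.9985, -0.0543)
n_5 = (-0.0505, -0.9987)
  (0,1): δ = 120.62°  ·
  (0,2): δ = 39.84°  ·
  (0,3): δ = 0.47°  ✓
  (0,4): δ = 53.82°  ·
  (0,5): δ = 137.81°  ·
  (1,2): δ = 99.22°  ·
  (1,3): δ = 59.85°  ·
  (1,4): δ = 5.56°  ✓
  (1,5): δ = 78.43°  ·
  (2,3): δ = 140.63°  ·
  (2,4): δ = 86.34°  ·
  (2,5): δ = 2.35°  ✓
  (3,4): δ = 125.71°  ·
  (3,5): δ = 41.72°  ·
  (4,5): δ = 96.01°  ·
antipodal pairs: 3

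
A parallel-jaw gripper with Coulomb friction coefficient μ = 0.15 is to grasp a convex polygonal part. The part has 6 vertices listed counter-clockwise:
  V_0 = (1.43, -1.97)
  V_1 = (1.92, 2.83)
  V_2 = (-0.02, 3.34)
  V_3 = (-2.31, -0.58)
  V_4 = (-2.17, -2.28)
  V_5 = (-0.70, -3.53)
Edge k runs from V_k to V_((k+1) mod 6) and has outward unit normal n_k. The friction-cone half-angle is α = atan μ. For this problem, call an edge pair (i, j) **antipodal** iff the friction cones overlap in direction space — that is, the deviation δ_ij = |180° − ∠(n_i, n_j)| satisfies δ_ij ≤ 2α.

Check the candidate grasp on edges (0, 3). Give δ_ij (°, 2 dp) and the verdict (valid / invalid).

α = atan 0.15 = 8.53°;  2α = 17.06°
edge 0: e_0 = (+0.49, +4.80);  n_0 = (+0.9948, -0.1016)
edge 3: e_3 = (+0.14, -1.70);  n_3 = (-0.9966, -0.0821)
∠(n_0, n_3) = 169.46°
δ = |180° − 169.46°| = 10.54°
10.54° ≤ 2α = 17.06°  →  valid

δ = 10.54°, valid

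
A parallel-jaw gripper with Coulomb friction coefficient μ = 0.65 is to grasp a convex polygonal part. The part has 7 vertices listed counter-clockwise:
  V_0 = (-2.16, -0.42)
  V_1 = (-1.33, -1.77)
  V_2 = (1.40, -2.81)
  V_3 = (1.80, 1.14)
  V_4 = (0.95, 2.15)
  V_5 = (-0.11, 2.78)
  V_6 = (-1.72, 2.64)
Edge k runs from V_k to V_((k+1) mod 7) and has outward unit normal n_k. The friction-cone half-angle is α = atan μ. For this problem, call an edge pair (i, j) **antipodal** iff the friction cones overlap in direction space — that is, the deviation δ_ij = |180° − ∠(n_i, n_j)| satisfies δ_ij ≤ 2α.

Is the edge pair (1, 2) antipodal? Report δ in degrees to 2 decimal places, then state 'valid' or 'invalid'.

δ = 74.93°, invalid

α = atan 0.65 = 33.02°;  2α = 66.05°
edge 1: e_1 = (+2.73, -1.04);  n_1 = (-0.3560, -0.9345)
edge 2: e_2 = (+0.40, +3.95);  n_2 = (+0.9949, -0.1008)
∠(n_1, n_2) = 105.07°
δ = |180° − 105.07°| = 74.93°
74.93° > 2α = 66.05°  →  invalid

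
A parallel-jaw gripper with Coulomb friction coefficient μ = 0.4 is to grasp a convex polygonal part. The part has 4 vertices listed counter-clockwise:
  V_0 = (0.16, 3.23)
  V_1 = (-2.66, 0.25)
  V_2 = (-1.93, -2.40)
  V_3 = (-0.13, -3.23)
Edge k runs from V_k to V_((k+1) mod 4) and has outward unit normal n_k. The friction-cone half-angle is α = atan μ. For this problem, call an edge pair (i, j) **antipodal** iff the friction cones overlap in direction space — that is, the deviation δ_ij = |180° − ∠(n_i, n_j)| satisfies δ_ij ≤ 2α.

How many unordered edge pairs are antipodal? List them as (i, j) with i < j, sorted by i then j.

count = 2; pairs: (0,3), (1,3)

α = atan 0.4 = 21.80°;  2α = 43.60°
n_0 = (-0.7263, +0.6873)
n_1 = (-0.9641, -0.2656)
n_2 = (-0.4187, -0.9081)
n_3 = (+0.9990, -0.0448)
  (0,1): δ = 121.18°  ·
  (0,2): δ = 71.34°  ·
  (0,3): δ = 40.85°  ✓
  (1,2): δ = 130.16°  ·
  (1,3): δ = 17.97°  ✓
  (2,3): δ = 67.82°  ·
antipodal pairs: 2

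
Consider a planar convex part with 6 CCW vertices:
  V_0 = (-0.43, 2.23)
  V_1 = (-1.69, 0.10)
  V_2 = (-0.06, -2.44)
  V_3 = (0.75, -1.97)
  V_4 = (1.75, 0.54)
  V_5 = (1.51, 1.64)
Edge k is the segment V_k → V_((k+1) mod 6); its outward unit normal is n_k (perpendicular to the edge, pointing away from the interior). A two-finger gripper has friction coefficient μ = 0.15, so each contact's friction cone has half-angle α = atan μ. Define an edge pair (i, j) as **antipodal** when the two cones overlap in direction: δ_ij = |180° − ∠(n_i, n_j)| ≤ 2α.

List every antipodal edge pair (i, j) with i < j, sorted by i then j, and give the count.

α = atan 0.15 = 8.53°;  2α = 17.06°
n_0 = (-0.8607, +0.5091)
n_1 = (-0.8416, -0.5401)
n_2 = (+0.5019, -0.8649)
n_3 = (+0.9290, -0.3701)
n_4 = (+0.9770, +0.2132)
n_5 = (+0.2910, +0.9567)
  (0,1): δ = 116.70°  ·
  (0,2): δ = 29.27°  ·
  (0,3): δ = 8.88°  ✓
  (0,4): δ = 42.91°  ·
  (0,5): δ = 103.69°  ·
  (1,2): δ = 92.57°  ·
  (1,3): δ = 54.41°  ·
  (1,4): δ = 20.38°  ·
  (1,5): δ = 40.39°  ·
  (2,3): δ = 141.85°  ·
  (2,4): δ = 107.82°  ·
  (2,5): δ = 47.04°  ·
  (3,4): δ = 145.97°  ·
  (3,5): δ = 85.19°  ·
  (4,5): δ = 119.22°  ·
antipodal pairs: 1

count = 1; pairs: (0,3)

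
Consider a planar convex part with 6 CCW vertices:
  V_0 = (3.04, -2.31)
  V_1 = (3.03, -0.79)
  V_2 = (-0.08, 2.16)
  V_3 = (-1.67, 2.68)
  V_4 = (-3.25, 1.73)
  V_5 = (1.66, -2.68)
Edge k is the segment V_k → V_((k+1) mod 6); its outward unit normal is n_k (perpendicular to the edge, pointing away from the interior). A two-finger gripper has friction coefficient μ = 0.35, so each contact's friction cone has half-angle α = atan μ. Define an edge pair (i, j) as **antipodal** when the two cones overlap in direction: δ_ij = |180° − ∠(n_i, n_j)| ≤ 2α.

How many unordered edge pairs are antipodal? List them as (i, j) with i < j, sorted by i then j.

count = 4; pairs: (1,4), (2,4), (2,5), (3,5)

α = atan 0.35 = 19.29°;  2α = 38.58°
n_0 = (+1.0000, +0.0066)
n_1 = (+0.6882, +0.7255)
n_2 = (+0.3108, +0.9505)
n_3 = (-0.5153, +0.8570)
n_4 = (-0.6682, -0.7440)
n_5 = (+0.2590, -0.9659)
  (0,1): δ = 133.86°  ·
  (0,2): δ = 108.49°  ·
  (0,3): δ = 59.36°  ·
  (0,4): δ = 47.69°  ·
  (0,5): δ = 104.63°  ·
  (1,2): δ = 154.62°  ·
  (1,3): δ = 105.50°  ·
  (1,4): δ = 1.56°  ✓
  (1,5): δ = 58.50°  ·
  (2,3): δ = 130.87°  ·
  (2,4): δ = 23.82°  ✓
  (2,5): δ = 33.12°  ✓
  (3,4): δ = 72.95°  ·
  (3,5): δ = 16.01°  ✓
  (4,5): δ = 123.06°  ·
antipodal pairs: 4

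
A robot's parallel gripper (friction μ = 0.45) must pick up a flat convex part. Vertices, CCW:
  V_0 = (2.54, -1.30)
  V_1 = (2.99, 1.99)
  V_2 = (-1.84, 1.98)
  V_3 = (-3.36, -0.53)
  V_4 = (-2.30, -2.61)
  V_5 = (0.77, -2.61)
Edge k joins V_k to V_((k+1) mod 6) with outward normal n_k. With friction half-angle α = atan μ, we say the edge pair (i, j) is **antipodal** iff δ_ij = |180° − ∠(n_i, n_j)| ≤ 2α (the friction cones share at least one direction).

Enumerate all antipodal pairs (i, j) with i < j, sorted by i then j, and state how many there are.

count = 5; pairs: (0,2), (0,3), (1,4), (1,5), (2,5)

α = atan 0.45 = 24.23°;  2α = 48.46°
n_0 = (+0.9908, -0.1355)
n_1 = (-0.0021, +1.0000)
n_2 = (-0.8554, +0.5180)
n_3 = (-0.8910, -0.4541)
n_4 = (+0.0000, -1.0000)
n_5 = (+0.5949, -0.8038)
  (0,1): δ = 82.09°  ·
  (0,2): δ = 23.41°  ✓
  (0,3): δ = 34.79°  ✓
  (0,4): δ = 97.79°  ·
  (0,5): δ = 134.29°  ·
  (1,2): δ = 121.32°  ·
  (1,3): δ = 63.11°  ·
  (1,4): δ = 0.12°  ✓
  (1,5): δ = 36.39°  ✓
  (2,3): δ = 121.80°  ·
  (2,4): δ = 58.80°  ·
  (2,5): δ = 22.30°  ✓
  (3,4): δ = 117.00°  ·
  (3,5): δ = 80.50°  ·
  (4,5): δ = 143.49°  ·
antipodal pairs: 5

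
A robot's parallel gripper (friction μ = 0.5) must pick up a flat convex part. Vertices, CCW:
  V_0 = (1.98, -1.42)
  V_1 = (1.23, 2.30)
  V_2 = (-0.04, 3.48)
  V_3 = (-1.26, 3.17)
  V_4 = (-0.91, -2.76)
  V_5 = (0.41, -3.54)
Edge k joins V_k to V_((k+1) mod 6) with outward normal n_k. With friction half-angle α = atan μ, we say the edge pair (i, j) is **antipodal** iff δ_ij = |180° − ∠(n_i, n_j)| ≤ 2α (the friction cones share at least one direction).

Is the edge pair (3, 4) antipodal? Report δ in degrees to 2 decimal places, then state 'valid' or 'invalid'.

δ = 123.96°, invalid

α = atan 0.5 = 26.57°;  2α = 53.13°
edge 3: e_3 = (+0.35, -5.93);  n_3 = (-0.9983, -0.0589)
edge 4: e_4 = (+1.32, -0.78);  n_4 = (-0.5087, -0.8609)
∠(n_3, n_4) = 56.04°
δ = |180° − 56.04°| = 123.96°
123.96° > 2α = 53.13°  →  invalid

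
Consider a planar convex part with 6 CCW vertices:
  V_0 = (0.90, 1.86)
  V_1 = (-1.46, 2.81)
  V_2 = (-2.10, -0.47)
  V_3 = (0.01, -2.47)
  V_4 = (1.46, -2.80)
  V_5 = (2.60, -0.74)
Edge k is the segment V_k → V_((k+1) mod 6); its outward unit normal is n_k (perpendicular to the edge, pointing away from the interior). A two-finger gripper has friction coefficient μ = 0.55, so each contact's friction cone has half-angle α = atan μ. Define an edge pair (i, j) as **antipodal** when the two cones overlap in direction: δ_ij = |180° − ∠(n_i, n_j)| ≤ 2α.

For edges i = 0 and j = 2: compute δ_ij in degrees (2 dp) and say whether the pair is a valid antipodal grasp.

δ = 21.54°, valid

α = atan 0.55 = 28.81°;  2α = 57.62°
edge 0: e_0 = (-2.36, +0.95);  n_0 = (+0.3734, +0.9277)
edge 2: e_2 = (+2.11, -2.00);  n_2 = (-0.6879, -0.7258)
∠(n_0, n_2) = 158.46°
δ = |180° − 158.46°| = 21.54°
21.54° ≤ 2α = 57.62°  →  valid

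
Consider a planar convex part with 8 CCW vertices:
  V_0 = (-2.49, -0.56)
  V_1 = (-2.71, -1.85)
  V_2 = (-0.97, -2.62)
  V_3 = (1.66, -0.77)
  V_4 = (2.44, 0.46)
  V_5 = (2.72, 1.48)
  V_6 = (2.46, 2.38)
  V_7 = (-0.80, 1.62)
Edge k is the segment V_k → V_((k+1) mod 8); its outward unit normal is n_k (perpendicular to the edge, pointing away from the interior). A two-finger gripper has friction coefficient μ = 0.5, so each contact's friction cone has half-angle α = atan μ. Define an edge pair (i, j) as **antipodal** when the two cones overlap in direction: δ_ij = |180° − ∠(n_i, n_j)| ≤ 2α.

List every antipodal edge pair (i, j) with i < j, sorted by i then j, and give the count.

α = atan 0.5 = 26.57°;  2α = 53.13°
n_0 = (-0.9858, +0.1681)
n_1 = (-0.4047, -0.9145)
n_2 = (+0.5753, -0.8179)
n_3 = (+0.8445, -0.5355)
n_4 = (+0.9643, -0.2647)
n_5 = (+0.9607, +0.2775)
n_6 = (-0.2270, +0.9739)
n_7 = (-0.7903, +0.6127)
  (0,1): δ = 104.19°  ·
  (0,2): δ = 45.20°  ✓
  (0,3): δ = 22.70°  ✓
  (0,4): δ = 5.67°  ✓
  (0,5): δ = 25.79°  ✓
  (0,6): δ = 112.80°  ·
  (0,7): δ = 151.89°  ·
  (1,2): δ = 121.01°  ·
  (1,3): δ = 98.51°  ·
  (1,4): δ = 81.48°  ·
  (1,5): δ = 50.02°  ✓
  (1,6): δ = 36.99°  ✓
  (1,7): δ = 76.09°  ·
  (2,3): δ = 157.50°  ·
  (2,4): δ = 140.47°  ·
  (2,5): δ = 109.01°  ·
  (2,6): δ = 22.00°  ✓
  (2,7): δ = 17.09°  ✓
  (3,4): δ = 162.97°  ·
  (3,5): δ = 131.51°  ·
  (3,6): δ = 44.50°  ✓
  (3,7): δ = 5.40°  ✓
  (4,5): δ = 148.54°  ·
  (4,6): δ = 61.53°  ·
  (4,7): δ = 22.43°  ✓
  (5,6): δ = 92.99°  ·
  (5,7): δ = 53.90°  ·
  (6,7): δ = 140.91°  ·
antipodal pairs: 11

count = 11; pairs: (0,2), (0,3), (0,4), (0,5), (1,5), (1,6), (2,6), (2,7), (3,6), (3,7), (4,7)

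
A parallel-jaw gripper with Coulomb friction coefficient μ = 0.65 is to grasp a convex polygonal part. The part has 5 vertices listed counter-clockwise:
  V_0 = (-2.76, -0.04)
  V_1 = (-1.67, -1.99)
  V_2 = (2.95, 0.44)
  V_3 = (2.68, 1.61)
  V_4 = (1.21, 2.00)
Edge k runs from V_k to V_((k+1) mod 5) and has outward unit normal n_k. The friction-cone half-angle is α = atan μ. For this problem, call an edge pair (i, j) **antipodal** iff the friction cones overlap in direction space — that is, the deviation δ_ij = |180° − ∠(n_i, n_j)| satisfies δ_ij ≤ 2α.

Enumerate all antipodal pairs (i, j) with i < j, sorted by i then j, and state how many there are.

count = 4; pairs: (0,2), (0,3), (1,3), (1,4)

α = atan 0.65 = 33.02°;  2α = 66.05°
n_0 = (-0.8729, -0.4879)
n_1 = (+0.4655, -0.8850)
n_2 = (+0.9744, +0.2249)
n_3 = (+0.2564, +0.9666)
n_4 = (-0.4570, +0.8894)
  (0,1): δ = 91.46°  ·
  (0,2): δ = 16.21°  ✓
  (0,3): δ = 45.94°  ✓
  (0,4): δ = 87.99°  ·
  (1,2): δ = 104.75°  ·
  (1,3): δ = 42.60°  ✓
  (1,4): δ = 0.55°  ✓
  (2,3): δ = 117.85°  ·
  (2,4): δ = 75.80°  ·
  (3,4): δ = 137.94°  ·
antipodal pairs: 4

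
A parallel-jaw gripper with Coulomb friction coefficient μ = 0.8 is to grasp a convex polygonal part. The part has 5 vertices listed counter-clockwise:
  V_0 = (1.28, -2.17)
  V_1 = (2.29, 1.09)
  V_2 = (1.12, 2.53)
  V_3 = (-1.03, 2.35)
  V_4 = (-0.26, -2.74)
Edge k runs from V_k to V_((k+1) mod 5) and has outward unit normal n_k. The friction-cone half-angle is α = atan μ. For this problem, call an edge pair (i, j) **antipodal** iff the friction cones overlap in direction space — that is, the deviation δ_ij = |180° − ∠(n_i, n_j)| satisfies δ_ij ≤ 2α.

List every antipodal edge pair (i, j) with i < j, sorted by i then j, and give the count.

count = 5; pairs: (0,2), (0,3), (1,3), (1,4), (2,4)

α = atan 0.8 = 38.66°;  2α = 77.32°
n_0 = (+0.9552, -0.2959)
n_1 = (+0.7761, +0.6306)
n_2 = (-0.0834, +0.9965)
n_3 = (-0.9888, -0.1496)
n_4 = (+0.3471, -0.9378)
  (0,1): δ = 123.69°  ·
  (0,2): δ = 68.00°  ✓
  (0,3): δ = 25.82°  ✓
  (0,4): δ = 127.52°  ·
  (1,2): δ = 124.31°  ·
  (1,3): δ = 30.49°  ✓
  (1,4): δ = 71.22°  ✓
  (2,3): δ = 86.18°  ·
  (2,4): δ = 15.53°  ✓
  (3,4): δ = 78.29°  ·
antipodal pairs: 5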